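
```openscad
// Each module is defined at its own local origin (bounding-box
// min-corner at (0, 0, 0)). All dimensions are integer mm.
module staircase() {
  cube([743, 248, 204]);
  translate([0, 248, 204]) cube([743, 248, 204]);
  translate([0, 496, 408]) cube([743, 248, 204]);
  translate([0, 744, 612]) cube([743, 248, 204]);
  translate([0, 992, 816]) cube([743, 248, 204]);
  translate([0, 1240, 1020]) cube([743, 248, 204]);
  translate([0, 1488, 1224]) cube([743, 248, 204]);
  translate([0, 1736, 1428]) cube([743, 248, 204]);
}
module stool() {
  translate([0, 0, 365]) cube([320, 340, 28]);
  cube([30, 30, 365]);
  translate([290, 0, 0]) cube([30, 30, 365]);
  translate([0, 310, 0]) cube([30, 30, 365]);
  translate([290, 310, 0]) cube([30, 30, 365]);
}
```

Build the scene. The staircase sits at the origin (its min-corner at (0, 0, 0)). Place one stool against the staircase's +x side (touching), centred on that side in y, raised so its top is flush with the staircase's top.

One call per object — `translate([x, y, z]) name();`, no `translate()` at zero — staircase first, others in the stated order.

staircase();
translate([743, 822, 1239]) stool();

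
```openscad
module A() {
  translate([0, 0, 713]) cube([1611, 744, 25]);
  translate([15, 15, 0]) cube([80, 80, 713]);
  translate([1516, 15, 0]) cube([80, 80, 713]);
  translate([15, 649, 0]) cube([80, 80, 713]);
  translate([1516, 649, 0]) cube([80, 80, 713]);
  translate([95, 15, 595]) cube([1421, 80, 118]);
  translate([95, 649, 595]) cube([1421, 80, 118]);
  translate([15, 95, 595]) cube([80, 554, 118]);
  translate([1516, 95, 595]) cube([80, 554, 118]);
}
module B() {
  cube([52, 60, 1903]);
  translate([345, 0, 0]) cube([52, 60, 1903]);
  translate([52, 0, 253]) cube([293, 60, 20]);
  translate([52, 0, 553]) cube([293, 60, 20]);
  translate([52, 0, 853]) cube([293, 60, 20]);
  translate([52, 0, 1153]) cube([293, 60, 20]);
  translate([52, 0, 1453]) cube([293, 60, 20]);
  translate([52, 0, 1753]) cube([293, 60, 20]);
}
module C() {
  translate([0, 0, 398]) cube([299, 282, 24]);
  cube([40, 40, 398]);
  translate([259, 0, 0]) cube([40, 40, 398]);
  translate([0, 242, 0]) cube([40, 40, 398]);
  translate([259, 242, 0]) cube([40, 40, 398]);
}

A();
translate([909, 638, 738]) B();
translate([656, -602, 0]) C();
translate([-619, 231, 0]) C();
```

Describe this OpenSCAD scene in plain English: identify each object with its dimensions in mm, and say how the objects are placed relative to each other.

A is a table with a 1611×744 mm rectangular top, 25 mm thick, top surface at z = 738 mm, supported by four 80×80 mm square legs, each inset 15 mm from the nearest pair of top edges, running from the floor. Four apron rails, 80 mm thick and 118 mm tall, run between adjacent legs with their top edges flush with the underside of the top and their outer faces flush with the legs' outer faces.

B is a straight ladder. Two 52×60 mm vertical rails, 1903 mm tall, stand 397 mm apart (outside-to-outside) with their front faces coplanar on the −y side. 6 rungs, each 60 mm deep and 20 mm tall, span between the inner faces of the rails, front faces flush with the rails. The lowest rung's underside is at z = 253 mm and rungs are spaced 300 mm apart (underside to underside).

C is a four-legged stool. The seat is a 299×282×24 mm slab whose top surface is at z = 422 mm; four square legs, each 40×40 mm in cross-section, run from the floor (z = 0) to the underside of the seat, each flush with a corner of the seat.

The ladder is on top of the table. Two stools sit around the table at the −y, −x sides.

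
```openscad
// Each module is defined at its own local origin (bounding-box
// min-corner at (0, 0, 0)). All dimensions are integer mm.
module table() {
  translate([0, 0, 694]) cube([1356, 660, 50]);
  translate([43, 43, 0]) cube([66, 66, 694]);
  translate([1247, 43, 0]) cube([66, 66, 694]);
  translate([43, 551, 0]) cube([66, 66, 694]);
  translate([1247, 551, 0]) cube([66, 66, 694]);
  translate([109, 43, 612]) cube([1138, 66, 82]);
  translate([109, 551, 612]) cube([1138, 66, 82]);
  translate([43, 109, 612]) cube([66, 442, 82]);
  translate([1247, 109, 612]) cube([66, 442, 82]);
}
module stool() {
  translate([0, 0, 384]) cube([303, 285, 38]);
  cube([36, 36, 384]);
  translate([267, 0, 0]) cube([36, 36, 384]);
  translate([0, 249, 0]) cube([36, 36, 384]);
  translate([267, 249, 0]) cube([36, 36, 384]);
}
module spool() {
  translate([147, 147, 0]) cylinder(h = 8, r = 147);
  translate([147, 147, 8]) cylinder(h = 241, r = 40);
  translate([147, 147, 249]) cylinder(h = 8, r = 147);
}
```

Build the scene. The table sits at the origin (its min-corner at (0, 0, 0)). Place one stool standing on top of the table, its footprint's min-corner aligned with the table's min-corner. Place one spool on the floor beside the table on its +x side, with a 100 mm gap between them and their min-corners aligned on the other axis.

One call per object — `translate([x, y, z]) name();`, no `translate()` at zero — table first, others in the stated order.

table();
translate([0, 0, 744]) stool();
translate([1456, 0, 0]) spool();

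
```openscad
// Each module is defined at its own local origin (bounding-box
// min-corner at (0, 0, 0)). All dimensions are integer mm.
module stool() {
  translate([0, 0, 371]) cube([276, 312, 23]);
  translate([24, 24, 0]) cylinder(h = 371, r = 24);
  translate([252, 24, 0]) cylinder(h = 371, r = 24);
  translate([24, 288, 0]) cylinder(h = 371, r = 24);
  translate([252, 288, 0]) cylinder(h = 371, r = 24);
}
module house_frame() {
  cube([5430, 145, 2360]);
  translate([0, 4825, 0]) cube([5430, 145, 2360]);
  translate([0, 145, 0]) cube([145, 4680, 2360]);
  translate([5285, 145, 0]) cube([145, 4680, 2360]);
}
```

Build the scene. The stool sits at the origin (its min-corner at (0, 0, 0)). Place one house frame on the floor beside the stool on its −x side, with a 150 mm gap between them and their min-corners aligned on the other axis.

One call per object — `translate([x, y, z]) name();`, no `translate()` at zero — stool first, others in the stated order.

stool();
translate([-5580, 0, 0]) house_frame();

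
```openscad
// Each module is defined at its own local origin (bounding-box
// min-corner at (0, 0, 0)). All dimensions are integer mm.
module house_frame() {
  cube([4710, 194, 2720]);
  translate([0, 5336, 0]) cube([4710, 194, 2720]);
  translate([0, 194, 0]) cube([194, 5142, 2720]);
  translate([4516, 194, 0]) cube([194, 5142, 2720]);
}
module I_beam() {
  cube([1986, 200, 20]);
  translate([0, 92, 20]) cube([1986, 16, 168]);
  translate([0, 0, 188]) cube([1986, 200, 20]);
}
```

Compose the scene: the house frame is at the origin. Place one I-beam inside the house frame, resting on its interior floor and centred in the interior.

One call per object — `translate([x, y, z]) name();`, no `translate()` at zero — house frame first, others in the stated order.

house_frame();
translate([1362, 2665, 0]) I_beam();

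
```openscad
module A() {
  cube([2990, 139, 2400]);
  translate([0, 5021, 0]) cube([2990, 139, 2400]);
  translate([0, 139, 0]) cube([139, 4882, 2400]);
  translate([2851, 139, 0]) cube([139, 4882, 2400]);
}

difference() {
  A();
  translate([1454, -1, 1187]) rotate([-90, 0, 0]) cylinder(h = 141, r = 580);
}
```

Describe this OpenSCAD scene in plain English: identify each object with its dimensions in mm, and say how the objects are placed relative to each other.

A is the wall frame of a small rectangular building: four walls, each 2400 mm tall and 139 mm thick, enclosing a footprint 2990 mm (x) by 5160 mm (y) outside-to-outside, with no floor or roof. The front and back walls (the −y and +y sides) span the full width; the two side walls fit between them.

The house frame has a circular hole of radius 580 mm through its front wall, centred at (x = 1454, z = 1187).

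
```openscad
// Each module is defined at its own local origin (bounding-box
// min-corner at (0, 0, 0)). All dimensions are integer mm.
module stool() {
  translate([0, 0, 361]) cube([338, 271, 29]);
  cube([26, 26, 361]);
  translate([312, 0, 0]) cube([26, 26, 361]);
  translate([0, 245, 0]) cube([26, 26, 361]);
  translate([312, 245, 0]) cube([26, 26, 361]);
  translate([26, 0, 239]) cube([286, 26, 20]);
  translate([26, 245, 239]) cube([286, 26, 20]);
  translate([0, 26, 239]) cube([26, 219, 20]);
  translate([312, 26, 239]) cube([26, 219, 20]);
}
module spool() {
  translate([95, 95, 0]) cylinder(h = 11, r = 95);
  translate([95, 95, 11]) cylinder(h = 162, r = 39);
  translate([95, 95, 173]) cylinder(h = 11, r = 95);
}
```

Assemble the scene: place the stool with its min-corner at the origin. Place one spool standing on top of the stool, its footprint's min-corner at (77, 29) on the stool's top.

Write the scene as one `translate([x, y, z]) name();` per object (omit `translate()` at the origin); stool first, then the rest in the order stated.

stool();
translate([77, 29, 390]) spool();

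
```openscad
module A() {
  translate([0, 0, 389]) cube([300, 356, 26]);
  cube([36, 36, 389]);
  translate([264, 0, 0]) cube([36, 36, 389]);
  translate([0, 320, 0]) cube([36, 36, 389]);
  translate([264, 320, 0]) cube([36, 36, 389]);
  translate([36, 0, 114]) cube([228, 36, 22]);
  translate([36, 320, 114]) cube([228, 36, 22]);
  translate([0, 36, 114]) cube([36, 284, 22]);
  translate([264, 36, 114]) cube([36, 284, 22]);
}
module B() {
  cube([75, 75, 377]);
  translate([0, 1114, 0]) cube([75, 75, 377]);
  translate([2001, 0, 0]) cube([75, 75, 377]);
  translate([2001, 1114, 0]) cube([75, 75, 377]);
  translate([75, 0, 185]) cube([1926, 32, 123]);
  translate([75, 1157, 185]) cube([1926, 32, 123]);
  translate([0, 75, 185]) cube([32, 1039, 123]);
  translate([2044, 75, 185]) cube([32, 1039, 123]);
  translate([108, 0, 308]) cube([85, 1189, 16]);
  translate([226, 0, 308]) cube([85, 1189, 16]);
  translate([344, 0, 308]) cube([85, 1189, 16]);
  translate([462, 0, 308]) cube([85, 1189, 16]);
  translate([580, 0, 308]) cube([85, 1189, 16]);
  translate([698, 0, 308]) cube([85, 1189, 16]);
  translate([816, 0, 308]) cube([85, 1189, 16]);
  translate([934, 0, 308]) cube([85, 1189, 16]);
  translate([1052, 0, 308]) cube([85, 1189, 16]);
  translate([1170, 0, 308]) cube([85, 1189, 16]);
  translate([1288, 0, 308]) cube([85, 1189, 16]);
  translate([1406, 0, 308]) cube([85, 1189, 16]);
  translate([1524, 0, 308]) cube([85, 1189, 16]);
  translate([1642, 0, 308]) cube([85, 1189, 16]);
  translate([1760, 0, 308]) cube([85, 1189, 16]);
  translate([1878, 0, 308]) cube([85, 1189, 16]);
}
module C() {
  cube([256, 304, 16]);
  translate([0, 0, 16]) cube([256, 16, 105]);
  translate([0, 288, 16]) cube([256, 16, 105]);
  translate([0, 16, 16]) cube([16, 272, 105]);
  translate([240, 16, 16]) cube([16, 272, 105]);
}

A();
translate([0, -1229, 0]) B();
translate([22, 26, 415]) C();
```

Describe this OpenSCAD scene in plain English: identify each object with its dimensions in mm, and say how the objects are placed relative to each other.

A is a four-legged stool. The seat is 300×356 mm, 26 mm thick, top at z = 415 mm. It stands on four square legs, each 36×36 mm in cross-section, from z = 0 to the seat underside, each flush with a corner of the seat. Four stretchers, 36 mm wide and 22 mm tall, connect adjacent legs with their undersides at z = 114 mm, each running between the inner faces of the legs it joins and aligned with the legs' outer faces on the other axis.

B is a bed frame 2076 mm long (x) by 1189 mm wide (y). Four 75×75 mm corner posts, 377 mm tall, at the corners of the footprint. Four rails of 32 mm thickness and 123 mm height run between adjacent posts with their undersides at z = 185 mm, their outer faces flush with the outside of the frame (the two x-running rails run between the posts' inner faces; the two y-running rails run between the posts' inner faces). 16 slats, each 85 mm wide (x) and 16 mm thick, lie across the top of the two x-running rails, running the full 1189 mm width of the frame in y; the slats are evenly spaced along x between the inner faces of the end posts with equal gaps (rounded down to the nearest mm) at the −x end and between each pair — any rounding remainder accumulates at the +x end.

C is an open-topped rectangular box: outside dimensions 256×304×121 mm, with a uniform wall and base thickness of 16 mm. The base is a full 256×304 slab on the floor; four walls sit on top of the base. The front and back walls (the −y and +y sides) span the full width; the two side walls fit between them.

The bed frame is on the floor beside the stool on its −y side. The open box is on top of the stool, centred.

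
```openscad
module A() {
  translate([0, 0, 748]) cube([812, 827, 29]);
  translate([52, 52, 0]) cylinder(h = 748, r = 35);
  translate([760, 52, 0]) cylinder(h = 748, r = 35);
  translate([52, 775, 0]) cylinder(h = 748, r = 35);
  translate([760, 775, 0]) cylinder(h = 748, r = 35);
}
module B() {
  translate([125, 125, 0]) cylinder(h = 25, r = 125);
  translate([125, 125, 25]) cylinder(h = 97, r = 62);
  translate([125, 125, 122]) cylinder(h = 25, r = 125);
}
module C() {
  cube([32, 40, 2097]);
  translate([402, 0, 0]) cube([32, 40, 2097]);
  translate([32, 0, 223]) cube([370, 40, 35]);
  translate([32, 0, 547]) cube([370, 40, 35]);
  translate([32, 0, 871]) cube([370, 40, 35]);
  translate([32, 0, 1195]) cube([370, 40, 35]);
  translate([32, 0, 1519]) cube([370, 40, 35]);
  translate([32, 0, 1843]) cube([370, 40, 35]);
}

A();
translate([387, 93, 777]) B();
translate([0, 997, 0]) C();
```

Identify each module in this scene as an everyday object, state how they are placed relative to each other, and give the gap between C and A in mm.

A is a table. B is a spool. C is a ladder. The spool is on top of the table. The ladder is on the floor beside the table on its +y side. The gap between the ladder and the table is 170 mm.

The ladder's nearest face is 170 mm from the table's +y face.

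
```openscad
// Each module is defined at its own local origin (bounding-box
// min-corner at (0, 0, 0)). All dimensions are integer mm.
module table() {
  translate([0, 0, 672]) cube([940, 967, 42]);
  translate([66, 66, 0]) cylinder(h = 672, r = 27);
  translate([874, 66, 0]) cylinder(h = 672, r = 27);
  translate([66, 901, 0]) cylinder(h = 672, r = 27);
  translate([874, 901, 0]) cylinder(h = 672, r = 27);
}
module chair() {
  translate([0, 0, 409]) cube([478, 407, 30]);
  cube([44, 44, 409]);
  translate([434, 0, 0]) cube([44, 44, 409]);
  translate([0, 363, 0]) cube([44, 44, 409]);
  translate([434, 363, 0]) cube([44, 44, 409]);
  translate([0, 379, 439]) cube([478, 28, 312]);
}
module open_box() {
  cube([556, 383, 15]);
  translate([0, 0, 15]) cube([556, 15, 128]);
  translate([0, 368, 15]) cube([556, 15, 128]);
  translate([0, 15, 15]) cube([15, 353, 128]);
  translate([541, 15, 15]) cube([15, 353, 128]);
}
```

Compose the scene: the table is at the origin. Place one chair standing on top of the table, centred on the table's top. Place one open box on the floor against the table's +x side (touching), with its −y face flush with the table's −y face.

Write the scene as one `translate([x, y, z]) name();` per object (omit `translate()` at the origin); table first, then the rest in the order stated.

table();
translate([231, 280, 714]) chair();
translate([940, 0, 0]) open_box();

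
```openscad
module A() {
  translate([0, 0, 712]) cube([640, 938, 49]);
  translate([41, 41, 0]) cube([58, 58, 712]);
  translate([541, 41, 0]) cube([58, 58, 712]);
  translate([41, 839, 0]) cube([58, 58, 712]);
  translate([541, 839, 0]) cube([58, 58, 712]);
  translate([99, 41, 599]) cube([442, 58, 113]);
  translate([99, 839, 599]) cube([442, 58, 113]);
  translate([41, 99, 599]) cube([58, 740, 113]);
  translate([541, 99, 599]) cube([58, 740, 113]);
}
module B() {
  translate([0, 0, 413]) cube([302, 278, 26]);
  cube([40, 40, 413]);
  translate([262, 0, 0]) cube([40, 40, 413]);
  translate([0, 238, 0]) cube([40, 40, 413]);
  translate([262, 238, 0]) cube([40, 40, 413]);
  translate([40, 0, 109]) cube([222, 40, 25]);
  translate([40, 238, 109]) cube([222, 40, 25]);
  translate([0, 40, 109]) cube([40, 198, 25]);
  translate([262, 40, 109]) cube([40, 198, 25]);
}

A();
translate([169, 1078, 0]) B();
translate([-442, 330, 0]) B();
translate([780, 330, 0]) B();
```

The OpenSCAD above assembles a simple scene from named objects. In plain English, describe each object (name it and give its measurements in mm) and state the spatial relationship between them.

A is a rectangular dining table. The top is 640×938×49 mm with its upper surface at z = 761 mm. It stands on four 58×58 mm square legs, each inset 41 mm from the nearest pair of top edges, running from the floor to the underside of the top. Four apron rails, 58 mm thick and 113 mm tall, run between adjacent legs with their top edges flush with the underside of the top and their outer faces flush with the legs' outer faces.

B is a four-legged stool. The seat is a 302×278×26 mm slab whose top surface is at z = 439 mm; four square legs, each 40×40 mm in cross-section, run from the floor (z = 0) to the underside of the seat, each flush with a corner of the seat. Four stretchers, 40 mm wide and 25 mm tall, connect adjacent legs with their undersides at z = 109 mm, each running between the inner faces of the legs it joins and aligned with the legs' outer faces on the other axis.

Three stools sit around the table at the +y, −x, +x sides.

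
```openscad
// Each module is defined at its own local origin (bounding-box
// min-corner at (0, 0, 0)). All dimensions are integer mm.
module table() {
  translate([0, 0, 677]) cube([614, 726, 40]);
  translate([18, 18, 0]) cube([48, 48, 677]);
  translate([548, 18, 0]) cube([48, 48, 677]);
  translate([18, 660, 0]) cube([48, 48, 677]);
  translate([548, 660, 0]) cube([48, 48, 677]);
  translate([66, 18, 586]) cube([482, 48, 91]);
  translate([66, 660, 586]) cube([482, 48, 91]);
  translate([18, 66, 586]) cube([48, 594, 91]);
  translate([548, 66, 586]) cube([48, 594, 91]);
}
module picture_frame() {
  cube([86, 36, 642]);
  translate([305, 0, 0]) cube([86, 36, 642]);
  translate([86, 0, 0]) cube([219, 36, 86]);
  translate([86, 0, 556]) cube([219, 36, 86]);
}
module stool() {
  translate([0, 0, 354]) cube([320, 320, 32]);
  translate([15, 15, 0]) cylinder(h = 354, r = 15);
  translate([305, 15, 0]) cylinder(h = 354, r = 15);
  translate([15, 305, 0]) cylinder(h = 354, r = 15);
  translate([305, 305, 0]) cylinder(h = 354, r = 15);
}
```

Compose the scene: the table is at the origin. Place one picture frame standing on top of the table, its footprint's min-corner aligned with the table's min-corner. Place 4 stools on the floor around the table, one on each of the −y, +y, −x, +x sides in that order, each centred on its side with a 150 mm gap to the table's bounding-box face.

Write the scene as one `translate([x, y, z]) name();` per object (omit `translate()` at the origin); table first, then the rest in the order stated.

table();
translate([0, 0, 717]) picture_frame();
translate([147, -470, 0]) stool();
translate([147, 876, 0]) stool();
translate([-470, 203, 0]) stool();
translate([764, 203, 0]) stool();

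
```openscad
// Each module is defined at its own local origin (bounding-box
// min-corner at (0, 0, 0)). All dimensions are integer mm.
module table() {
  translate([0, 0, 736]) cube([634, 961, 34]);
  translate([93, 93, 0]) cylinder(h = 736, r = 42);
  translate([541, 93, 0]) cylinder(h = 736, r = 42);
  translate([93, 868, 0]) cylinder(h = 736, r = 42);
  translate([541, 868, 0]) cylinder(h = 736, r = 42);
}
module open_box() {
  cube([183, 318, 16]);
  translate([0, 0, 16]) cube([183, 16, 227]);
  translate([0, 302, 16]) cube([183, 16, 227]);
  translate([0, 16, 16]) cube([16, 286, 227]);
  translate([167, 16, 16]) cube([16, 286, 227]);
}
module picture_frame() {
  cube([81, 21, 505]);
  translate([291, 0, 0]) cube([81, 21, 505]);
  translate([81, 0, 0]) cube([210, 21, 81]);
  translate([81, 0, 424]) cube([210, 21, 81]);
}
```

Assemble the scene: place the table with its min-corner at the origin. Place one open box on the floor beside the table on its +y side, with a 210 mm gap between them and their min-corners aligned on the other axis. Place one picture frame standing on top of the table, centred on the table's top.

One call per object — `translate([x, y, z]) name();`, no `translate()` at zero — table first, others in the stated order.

table();
translate([0, 1171, 0]) open_box();
translate([131, 470, 770]) picture_frame();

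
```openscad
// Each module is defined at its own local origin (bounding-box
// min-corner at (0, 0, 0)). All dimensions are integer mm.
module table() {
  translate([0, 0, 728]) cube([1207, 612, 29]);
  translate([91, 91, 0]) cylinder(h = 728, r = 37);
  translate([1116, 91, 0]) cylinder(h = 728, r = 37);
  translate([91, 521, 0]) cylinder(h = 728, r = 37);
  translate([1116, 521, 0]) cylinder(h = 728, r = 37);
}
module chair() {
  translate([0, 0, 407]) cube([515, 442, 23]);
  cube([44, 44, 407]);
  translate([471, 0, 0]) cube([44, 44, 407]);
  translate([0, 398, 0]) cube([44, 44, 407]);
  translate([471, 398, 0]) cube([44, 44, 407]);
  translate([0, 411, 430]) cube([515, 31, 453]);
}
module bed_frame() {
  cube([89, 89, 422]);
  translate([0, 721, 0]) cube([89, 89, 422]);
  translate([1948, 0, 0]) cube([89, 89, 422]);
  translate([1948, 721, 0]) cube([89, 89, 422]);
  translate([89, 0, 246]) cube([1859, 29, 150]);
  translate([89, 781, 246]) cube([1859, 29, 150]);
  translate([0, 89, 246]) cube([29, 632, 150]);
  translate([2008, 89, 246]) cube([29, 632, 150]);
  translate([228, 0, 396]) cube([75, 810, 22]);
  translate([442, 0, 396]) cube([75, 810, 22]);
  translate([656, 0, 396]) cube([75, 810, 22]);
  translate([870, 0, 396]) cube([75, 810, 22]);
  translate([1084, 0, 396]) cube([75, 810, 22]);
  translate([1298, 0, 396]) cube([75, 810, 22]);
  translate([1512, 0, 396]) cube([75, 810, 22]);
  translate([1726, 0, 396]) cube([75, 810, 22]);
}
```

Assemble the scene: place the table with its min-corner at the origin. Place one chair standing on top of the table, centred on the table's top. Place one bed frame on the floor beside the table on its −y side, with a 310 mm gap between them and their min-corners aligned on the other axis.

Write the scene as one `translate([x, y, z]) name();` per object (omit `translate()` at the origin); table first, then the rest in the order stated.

table();
translate([346, 85, 757]) chair();
translate([0, -1120, 0]) bed_frame();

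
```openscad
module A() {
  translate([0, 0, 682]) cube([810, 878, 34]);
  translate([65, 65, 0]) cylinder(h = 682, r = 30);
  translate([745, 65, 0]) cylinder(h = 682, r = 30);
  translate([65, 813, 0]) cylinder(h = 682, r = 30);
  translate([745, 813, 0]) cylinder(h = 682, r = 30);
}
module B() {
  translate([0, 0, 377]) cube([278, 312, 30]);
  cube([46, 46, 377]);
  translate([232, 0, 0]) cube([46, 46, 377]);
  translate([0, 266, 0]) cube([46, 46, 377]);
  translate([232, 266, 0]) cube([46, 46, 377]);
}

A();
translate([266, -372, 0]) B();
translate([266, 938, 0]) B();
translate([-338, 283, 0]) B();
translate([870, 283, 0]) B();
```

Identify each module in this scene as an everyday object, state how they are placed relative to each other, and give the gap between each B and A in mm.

Each stool's nearest face is 60 mm from the table's bounding box.

A is a table. B is a stool. Four stools sit around the table at the −y, +y, −x, +x sides. The gap between each stool and the table is 60 mm.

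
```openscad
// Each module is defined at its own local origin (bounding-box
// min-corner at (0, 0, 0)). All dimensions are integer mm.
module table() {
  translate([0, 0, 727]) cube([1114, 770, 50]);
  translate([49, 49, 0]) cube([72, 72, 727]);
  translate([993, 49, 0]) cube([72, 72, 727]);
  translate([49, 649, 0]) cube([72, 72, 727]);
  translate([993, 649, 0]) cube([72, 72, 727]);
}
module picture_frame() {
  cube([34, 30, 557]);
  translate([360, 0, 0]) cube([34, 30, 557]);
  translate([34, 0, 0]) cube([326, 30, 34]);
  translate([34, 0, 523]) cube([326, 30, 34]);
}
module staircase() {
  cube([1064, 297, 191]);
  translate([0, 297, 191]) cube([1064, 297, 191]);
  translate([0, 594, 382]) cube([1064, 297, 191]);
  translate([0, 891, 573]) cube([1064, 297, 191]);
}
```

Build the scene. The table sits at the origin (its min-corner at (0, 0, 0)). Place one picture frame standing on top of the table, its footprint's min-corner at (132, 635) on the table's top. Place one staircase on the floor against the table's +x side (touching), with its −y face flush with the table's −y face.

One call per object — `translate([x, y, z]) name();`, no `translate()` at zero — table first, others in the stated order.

table();
translate([132, 635, 777]) picture_frame();
translate([1114, 0, 0]) staircase();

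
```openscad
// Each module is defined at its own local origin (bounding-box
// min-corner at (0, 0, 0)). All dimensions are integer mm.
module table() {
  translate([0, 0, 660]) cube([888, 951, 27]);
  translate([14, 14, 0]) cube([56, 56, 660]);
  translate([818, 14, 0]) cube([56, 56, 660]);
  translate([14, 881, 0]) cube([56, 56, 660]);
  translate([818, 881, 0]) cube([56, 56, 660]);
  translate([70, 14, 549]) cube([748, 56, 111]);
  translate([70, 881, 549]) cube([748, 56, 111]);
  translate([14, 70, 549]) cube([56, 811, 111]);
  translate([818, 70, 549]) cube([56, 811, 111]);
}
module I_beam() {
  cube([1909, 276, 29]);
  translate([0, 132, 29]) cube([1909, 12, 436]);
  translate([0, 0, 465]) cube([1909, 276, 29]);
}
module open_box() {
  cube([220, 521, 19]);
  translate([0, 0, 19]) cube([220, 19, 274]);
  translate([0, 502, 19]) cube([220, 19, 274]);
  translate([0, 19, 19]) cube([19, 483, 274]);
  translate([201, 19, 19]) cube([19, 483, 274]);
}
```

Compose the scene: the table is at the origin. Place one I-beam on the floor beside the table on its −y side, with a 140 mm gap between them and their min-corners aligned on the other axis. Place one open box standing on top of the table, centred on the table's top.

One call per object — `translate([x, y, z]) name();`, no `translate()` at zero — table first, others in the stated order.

table();
translate([0, -416, 0]) I_beam();
translate([334, 215, 687]) open_box();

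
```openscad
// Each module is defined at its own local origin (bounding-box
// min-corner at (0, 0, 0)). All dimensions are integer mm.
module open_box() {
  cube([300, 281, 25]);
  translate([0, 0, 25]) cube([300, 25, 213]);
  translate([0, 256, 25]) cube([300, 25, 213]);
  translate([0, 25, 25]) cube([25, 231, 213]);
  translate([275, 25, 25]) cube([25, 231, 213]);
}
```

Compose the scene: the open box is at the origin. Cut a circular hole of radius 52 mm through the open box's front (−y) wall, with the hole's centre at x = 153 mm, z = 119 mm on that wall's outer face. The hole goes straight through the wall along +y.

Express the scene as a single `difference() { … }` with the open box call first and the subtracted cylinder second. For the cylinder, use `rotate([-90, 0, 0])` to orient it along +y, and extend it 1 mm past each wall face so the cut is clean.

difference() {
  open_box();
  translate([153, -1, 119]) rotate([-90, 0, 0]) cylinder(h = 27, r = 52);
}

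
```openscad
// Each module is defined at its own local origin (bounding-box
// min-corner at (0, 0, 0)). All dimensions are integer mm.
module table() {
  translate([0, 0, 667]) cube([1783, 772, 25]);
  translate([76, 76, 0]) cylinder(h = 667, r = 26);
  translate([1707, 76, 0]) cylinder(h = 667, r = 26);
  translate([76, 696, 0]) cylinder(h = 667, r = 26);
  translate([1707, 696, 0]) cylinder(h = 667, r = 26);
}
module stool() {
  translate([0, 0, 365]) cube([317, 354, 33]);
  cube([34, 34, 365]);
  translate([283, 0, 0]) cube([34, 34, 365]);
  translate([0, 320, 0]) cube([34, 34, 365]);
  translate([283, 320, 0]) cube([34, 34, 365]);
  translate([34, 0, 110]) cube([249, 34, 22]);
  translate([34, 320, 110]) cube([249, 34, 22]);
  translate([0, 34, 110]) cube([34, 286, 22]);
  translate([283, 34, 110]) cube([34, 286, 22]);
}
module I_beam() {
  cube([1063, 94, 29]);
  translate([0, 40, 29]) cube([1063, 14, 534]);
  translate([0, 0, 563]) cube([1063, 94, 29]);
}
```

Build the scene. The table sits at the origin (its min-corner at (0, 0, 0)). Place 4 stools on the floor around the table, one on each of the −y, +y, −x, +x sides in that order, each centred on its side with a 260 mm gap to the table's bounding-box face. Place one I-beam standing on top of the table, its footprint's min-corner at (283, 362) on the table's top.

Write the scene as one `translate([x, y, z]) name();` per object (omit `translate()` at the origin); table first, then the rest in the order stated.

table();
translate([733, -614, 0]) stool();
translate([733, 1032, 0]) stool();
translate([-577, 209, 0]) stool();
translate([2043, 209, 0]) stool();
translate([283, 362, 692]) I_beam();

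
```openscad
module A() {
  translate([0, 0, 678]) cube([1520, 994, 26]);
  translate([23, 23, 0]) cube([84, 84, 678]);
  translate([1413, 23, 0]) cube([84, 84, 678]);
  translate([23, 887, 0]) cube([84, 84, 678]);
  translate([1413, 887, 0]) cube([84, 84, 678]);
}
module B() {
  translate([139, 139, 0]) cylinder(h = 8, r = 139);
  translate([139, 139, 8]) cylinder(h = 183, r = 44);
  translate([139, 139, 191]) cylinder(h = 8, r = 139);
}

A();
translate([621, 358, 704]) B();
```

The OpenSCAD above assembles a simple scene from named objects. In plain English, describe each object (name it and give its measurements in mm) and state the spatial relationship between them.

A is a table with a 1520×994 mm rectangular top, 26 mm thick, top surface at z = 704 mm, supported by four 84×84 mm square legs, each inset 23 mm from the nearest pair of top edges, running from the floor.

B is a spool: two coaxial disc flanges of radius 139 mm and thickness 8 mm, joined by a core cylinder of radius 44 mm and height 183 mm. The lower flange rests on z = 0 and the three cylinders share a vertical axis.

The spool is on top of the table, centred.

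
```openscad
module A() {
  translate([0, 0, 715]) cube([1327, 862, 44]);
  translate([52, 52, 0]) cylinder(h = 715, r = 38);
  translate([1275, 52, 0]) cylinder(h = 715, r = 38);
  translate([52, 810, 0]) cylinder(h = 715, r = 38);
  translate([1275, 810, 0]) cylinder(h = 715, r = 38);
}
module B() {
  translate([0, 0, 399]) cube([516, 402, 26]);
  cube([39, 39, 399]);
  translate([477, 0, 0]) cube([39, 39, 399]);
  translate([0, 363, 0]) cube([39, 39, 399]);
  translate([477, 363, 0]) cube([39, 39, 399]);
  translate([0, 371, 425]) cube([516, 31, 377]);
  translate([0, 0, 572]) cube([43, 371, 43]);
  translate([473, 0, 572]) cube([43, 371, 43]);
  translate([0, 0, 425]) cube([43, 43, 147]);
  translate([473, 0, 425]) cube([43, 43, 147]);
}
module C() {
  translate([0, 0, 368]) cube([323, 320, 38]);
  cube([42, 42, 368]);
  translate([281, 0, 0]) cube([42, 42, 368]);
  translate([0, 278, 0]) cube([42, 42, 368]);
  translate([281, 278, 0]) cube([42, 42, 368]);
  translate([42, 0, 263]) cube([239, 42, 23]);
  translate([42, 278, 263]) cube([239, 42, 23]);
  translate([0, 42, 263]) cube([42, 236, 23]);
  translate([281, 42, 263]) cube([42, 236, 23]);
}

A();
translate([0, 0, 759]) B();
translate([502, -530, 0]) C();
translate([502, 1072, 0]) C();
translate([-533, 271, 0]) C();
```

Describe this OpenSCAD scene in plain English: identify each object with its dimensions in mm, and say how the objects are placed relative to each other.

A is a table with a 1327×862 mm rectangular top, 44 mm thick, top surface at z = 759 mm, supported by four round legs of 76 mm diameter, each leg's bounding box inset 14 mm from the nearest pair of top edges, running from the floor.

B is a chair: 516×402 mm seat, 26 mm thick, top at z = 425 mm, on four 39 mm square corner legs flush with the seat edges. A 31 mm thick backrest slab spans the full seat width, extending 377 mm above the seat top, its back face flush with the seat's +y edge. Two armrests of 43×43 mm section run along each side from the seat's front edge to the front of the backrest, top faces 190 mm above the seat top and outer faces flush with the seat's x-edges; a 43×43 mm post under the front of each armrest stands on the seat at the front corner.

C is a four-legged stool. The seat is a 323×320×38 mm slab whose top surface is at z = 406 mm; four square legs, each 42×42 mm in cross-section, run from the floor (z = 0) to the underside of the seat, each flush with a corner of the seat. Four stretchers, 42 mm wide and 23 mm tall, connect adjacent legs with their undersides at z = 263 mm, each running between the inner faces of the legs it joins and aligned with the legs' outer faces on the other axis.

The chair is on top of the table. Three stools sit around the table at the −y, +y, −x sides.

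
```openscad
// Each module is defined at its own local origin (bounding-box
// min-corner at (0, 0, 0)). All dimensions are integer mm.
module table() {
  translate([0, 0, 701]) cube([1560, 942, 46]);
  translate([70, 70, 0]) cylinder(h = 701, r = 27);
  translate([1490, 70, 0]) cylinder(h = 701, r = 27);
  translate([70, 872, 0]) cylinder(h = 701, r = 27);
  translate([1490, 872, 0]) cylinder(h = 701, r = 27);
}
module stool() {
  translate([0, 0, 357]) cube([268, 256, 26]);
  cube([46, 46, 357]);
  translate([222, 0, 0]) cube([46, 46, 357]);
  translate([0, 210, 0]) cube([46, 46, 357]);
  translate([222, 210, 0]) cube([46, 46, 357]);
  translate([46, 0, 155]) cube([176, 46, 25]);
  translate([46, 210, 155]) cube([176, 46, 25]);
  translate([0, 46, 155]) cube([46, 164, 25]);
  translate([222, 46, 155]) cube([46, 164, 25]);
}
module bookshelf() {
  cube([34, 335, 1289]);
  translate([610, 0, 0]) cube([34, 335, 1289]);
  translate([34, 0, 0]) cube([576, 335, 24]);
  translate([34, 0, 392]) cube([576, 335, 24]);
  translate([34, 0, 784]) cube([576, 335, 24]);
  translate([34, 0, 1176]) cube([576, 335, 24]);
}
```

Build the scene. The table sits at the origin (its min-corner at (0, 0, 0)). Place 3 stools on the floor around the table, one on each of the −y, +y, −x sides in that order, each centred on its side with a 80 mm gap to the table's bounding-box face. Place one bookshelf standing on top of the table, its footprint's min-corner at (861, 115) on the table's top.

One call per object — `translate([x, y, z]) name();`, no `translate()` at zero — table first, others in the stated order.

table();
translate([646, -336, 0]) stool();
translate([646, 1022, 0]) stool();
translate([-348, 343, 0]) stool();
translate([861, 115, 747]) bookshelf();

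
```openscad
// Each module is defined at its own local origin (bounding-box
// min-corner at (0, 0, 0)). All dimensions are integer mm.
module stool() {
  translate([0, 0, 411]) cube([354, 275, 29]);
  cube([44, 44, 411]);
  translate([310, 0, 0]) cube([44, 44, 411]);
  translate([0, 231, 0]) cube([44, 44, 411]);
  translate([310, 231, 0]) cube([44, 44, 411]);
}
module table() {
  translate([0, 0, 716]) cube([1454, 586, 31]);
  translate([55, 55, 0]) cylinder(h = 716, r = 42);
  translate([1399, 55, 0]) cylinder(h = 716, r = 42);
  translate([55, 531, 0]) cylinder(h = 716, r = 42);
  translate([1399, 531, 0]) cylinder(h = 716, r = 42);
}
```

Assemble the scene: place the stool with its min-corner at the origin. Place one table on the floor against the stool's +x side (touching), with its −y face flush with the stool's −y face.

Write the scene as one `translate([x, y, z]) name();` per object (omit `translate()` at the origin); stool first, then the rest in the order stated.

stool();
translate([354, 0, 0]) table();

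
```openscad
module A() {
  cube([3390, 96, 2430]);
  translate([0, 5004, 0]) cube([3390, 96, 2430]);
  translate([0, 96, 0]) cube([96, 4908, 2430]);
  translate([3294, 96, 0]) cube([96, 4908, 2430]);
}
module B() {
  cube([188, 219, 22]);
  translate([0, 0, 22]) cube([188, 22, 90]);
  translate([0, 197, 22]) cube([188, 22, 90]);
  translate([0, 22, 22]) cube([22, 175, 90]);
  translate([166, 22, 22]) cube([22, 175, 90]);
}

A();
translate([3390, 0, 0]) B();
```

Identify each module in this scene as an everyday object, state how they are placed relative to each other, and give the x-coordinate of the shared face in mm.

The house frame's +x face and the open box's −x face are both at x = 3390 mm.

A is a house frame. B is an open box. The open box is against the house frame's +x side, with their −y faces flush. The x-coordinate of the shared face is 3390 mm.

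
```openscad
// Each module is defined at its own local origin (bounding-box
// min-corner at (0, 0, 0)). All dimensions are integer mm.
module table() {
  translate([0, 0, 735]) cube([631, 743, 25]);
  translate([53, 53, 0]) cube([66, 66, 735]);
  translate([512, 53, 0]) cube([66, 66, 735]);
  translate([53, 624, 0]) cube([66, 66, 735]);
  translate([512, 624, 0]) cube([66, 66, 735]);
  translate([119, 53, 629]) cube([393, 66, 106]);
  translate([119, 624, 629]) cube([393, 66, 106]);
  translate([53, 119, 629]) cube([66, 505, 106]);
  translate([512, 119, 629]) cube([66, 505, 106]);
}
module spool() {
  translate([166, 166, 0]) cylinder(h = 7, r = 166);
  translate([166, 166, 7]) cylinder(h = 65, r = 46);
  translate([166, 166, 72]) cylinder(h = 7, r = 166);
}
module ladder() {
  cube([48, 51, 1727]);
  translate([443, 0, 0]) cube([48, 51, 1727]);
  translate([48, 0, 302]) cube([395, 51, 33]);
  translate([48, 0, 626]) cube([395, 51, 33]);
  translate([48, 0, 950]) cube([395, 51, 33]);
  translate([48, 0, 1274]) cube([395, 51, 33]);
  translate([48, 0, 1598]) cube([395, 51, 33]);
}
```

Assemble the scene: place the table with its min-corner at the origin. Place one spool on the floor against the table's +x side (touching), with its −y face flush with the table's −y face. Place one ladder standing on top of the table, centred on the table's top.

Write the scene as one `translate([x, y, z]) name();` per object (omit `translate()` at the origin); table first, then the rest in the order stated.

table();
translate([631, 0, 0]) spool();
translate([70, 346, 760]) ladder();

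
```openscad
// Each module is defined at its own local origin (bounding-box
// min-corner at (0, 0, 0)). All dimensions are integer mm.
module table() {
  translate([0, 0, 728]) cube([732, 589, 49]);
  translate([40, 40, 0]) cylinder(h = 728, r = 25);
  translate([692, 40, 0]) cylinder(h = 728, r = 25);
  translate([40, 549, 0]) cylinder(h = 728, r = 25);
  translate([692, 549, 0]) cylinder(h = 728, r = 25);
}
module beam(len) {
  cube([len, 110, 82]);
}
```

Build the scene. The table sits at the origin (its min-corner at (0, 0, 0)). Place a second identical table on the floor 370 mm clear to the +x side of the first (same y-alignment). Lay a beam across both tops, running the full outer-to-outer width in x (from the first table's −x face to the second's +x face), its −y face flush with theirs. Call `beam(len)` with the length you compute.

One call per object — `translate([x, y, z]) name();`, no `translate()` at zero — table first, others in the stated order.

table();
translate([1102, 0, 0]) table();
translate([0, 0, 777]) beam(1834);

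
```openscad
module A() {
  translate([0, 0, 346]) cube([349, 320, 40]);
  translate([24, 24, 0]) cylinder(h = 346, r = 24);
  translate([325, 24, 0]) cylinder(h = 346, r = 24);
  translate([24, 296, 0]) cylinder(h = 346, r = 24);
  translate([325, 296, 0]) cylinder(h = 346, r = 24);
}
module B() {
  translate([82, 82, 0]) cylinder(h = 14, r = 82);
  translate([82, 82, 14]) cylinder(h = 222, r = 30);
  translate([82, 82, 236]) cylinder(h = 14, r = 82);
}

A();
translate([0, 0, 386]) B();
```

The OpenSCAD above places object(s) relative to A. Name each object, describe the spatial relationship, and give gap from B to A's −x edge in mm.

A is a stool. B is a spool. The spool is on top of the stool. The gap from the spool to the stool's −x edge is 0 mm.

The spool's min-x is at 0; the stool's min-x is 0; gap = 0 mm.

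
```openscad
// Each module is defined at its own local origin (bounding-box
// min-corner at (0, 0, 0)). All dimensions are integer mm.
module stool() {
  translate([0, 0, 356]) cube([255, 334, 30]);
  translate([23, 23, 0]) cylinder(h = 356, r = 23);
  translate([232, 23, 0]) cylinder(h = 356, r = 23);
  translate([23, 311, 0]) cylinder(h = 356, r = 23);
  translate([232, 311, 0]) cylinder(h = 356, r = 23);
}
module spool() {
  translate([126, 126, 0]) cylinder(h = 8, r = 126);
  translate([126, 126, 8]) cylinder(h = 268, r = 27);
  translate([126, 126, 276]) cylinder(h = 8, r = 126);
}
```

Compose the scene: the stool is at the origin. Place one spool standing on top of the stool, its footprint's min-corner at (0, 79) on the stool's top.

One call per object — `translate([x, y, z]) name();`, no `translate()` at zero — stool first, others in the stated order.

stool();
translate([0, 79, 386]) spool();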